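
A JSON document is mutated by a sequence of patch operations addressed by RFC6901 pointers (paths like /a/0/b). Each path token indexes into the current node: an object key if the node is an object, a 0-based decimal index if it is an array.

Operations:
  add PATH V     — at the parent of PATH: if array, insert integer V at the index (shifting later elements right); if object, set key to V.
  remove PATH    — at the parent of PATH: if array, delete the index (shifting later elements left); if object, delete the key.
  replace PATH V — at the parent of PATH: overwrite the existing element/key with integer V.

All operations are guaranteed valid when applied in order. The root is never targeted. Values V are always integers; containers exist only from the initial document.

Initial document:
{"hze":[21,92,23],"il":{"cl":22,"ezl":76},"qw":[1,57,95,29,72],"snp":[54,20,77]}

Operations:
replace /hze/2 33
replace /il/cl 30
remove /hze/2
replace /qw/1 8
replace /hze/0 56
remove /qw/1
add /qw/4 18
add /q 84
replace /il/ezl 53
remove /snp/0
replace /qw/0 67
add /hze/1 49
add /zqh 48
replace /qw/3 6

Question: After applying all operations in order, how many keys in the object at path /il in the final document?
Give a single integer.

After op 1 (replace /hze/2 33): {"hze":[21,92,33],"il":{"cl":22,"ezl":76},"qw":[1,57,95,29,72],"snp":[54,20,77]}
After op 2 (replace /il/cl 30): {"hze":[21,92,33],"il":{"cl":30,"ezl":76},"qw":[1,57,95,29,72],"snp":[54,20,77]}
After op 3 (remove /hze/2): {"hze":[21,92],"il":{"cl":30,"ezl":76},"qw":[1,57,95,29,72],"snp":[54,20,77]}
After op 4 (replace /qw/1 8): {"hze":[21,92],"il":{"cl":30,"ezl":76},"qw":[1,8,95,29,72],"snp":[54,20,77]}
After op 5 (replace /hze/0 56): {"hze":[56,92],"il":{"cl":30,"ezl":76},"qw":[1,8,95,29,72],"snp":[54,20,77]}
After op 6 (remove /qw/1): {"hze":[56,92],"il":{"cl":30,"ezl":76},"qw":[1,95,29,72],"snp":[54,20,77]}
After op 7 (add /qw/4 18): {"hze":[56,92],"il":{"cl":30,"ezl":76},"qw":[1,95,29,72,18],"snp":[54,20,77]}
After op 8 (add /q 84): {"hze":[56,92],"il":{"cl":30,"ezl":76},"q":84,"qw":[1,95,29,72,18],"snp":[54,20,77]}
After op 9 (replace /il/ezl 53): {"hze":[56,92],"il":{"cl":30,"ezl":53},"q":84,"qw":[1,95,29,72,18],"snp":[54,20,77]}
After op 10 (remove /snp/0): {"hze":[56,92],"il":{"cl":30,"ezl":53},"q":84,"qw":[1,95,29,72,18],"snp":[20,77]}
After op 11 (replace /qw/0 67): {"hze":[56,92],"il":{"cl":30,"ezl":53},"q":84,"qw":[67,95,29,72,18],"snp":[20,77]}
After op 12 (add /hze/1 49): {"hze":[56,49,92],"il":{"cl":30,"ezl":53},"q":84,"qw":[67,95,29,72,18],"snp":[20,77]}
After op 13 (add /zqh 48): {"hze":[56,49,92],"il":{"cl":30,"ezl":53},"q":84,"qw":[67,95,29,72,18],"snp":[20,77],"zqh":48}
After op 14 (replace /qw/3 6): {"hze":[56,49,92],"il":{"cl":30,"ezl":53},"q":84,"qw":[67,95,29,6,18],"snp":[20,77],"zqh":48}
Size at path /il: 2

Answer: 2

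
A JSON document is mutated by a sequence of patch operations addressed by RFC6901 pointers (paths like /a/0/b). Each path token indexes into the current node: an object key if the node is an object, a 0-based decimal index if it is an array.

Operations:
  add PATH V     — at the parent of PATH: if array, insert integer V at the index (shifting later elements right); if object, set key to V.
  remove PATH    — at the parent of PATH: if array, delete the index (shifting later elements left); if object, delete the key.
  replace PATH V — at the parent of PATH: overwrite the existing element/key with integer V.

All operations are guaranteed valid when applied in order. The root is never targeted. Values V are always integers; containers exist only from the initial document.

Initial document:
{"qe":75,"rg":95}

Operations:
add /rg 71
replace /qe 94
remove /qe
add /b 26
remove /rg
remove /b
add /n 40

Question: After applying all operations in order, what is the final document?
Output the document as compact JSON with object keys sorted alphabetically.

Answer: {"n":40}

Derivation:
After op 1 (add /rg 71): {"qe":75,"rg":71}
After op 2 (replace /qe 94): {"qe":94,"rg":71}
After op 3 (remove /qe): {"rg":71}
After op 4 (add /b 26): {"b":26,"rg":71}
After op 5 (remove /rg): {"b":26}
After op 6 (remove /b): {}
After op 7 (add /n 40): {"n":40}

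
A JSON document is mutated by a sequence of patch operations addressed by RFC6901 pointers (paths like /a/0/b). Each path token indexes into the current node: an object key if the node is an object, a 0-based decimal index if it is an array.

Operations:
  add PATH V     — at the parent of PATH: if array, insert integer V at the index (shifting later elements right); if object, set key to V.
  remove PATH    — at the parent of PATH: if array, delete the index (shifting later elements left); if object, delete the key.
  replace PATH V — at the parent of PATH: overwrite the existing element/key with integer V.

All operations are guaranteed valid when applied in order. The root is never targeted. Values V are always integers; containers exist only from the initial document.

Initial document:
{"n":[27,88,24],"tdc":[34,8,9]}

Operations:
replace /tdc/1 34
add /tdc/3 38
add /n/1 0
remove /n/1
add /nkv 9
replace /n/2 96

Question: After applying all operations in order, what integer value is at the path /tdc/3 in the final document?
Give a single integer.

After op 1 (replace /tdc/1 34): {"n":[27,88,24],"tdc":[34,34,9]}
After op 2 (add /tdc/3 38): {"n":[27,88,24],"tdc":[34,34,9,38]}
After op 3 (add /n/1 0): {"n":[27,0,88,24],"tdc":[34,34,9,38]}
After op 4 (remove /n/1): {"n":[27,88,24],"tdc":[34,34,9,38]}
After op 5 (add /nkv 9): {"n":[27,88,24],"nkv":9,"tdc":[34,34,9,38]}
After op 6 (replace /n/2 96): {"n":[27,88,96],"nkv":9,"tdc":[34,34,9,38]}
Value at /tdc/3: 38

Answer: 38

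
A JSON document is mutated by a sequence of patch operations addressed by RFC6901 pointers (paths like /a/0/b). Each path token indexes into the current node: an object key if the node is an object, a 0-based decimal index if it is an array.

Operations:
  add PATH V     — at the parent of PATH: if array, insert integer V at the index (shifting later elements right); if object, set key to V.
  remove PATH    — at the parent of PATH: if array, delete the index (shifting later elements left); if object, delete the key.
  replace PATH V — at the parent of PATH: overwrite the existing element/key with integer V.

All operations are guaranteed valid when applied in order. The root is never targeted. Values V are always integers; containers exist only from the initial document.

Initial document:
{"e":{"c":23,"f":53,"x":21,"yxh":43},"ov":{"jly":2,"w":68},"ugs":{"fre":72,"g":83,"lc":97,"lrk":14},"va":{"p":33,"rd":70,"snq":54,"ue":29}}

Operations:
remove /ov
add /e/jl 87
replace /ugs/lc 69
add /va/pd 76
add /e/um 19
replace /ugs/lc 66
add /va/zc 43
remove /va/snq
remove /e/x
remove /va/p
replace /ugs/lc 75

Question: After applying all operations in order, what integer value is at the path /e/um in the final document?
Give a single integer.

After op 1 (remove /ov): {"e":{"c":23,"f":53,"x":21,"yxh":43},"ugs":{"fre":72,"g":83,"lc":97,"lrk":14},"va":{"p":33,"rd":70,"snq":54,"ue":29}}
After op 2 (add /e/jl 87): {"e":{"c":23,"f":53,"jl":87,"x":21,"yxh":43},"ugs":{"fre":72,"g":83,"lc":97,"lrk":14},"va":{"p":33,"rd":70,"snq":54,"ue":29}}
After op 3 (replace /ugs/lc 69): {"e":{"c":23,"f":53,"jl":87,"x":21,"yxh":43},"ugs":{"fre":72,"g":83,"lc":69,"lrk":14},"va":{"p":33,"rd":70,"snq":54,"ue":29}}
After op 4 (add /va/pd 76): {"e":{"c":23,"f":53,"jl":87,"x":21,"yxh":43},"ugs":{"fre":72,"g":83,"lc":69,"lrk":14},"va":{"p":33,"pd":76,"rd":70,"snq":54,"ue":29}}
After op 5 (add /e/um 19): {"e":{"c":23,"f":53,"jl":87,"um":19,"x":21,"yxh":43},"ugs":{"fre":72,"g":83,"lc":69,"lrk":14},"va":{"p":33,"pd":76,"rd":70,"snq":54,"ue":29}}
After op 6 (replace /ugs/lc 66): {"e":{"c":23,"f":53,"jl":87,"um":19,"x":21,"yxh":43},"ugs":{"fre":72,"g":83,"lc":66,"lrk":14},"va":{"p":33,"pd":76,"rd":70,"snq":54,"ue":29}}
After op 7 (add /va/zc 43): {"e":{"c":23,"f":53,"jl":87,"um":19,"x":21,"yxh":43},"ugs":{"fre":72,"g":83,"lc":66,"lrk":14},"va":{"p":33,"pd":76,"rd":70,"snq":54,"ue":29,"zc":43}}
After op 8 (remove /va/snq): {"e":{"c":23,"f":53,"jl":87,"um":19,"x":21,"yxh":43},"ugs":{"fre":72,"g":83,"lc":66,"lrk":14},"va":{"p":33,"pd":76,"rd":70,"ue":29,"zc":43}}
After op 9 (remove /e/x): {"e":{"c":23,"f":53,"jl":87,"um":19,"yxh":43},"ugs":{"fre":72,"g":83,"lc":66,"lrk":14},"va":{"p":33,"pd":76,"rd":70,"ue":29,"zc":43}}
After op 10 (remove /va/p): {"e":{"c":23,"f":53,"jl":87,"um":19,"yxh":43},"ugs":{"fre":72,"g":83,"lc":66,"lrk":14},"va":{"pd":76,"rd":70,"ue":29,"zc":43}}
After op 11 (replace /ugs/lc 75): {"e":{"c":23,"f":53,"jl":87,"um":19,"yxh":43},"ugs":{"fre":72,"g":83,"lc":75,"lrk":14},"va":{"pd":76,"rd":70,"ue":29,"zc":43}}
Value at /e/um: 19

Answer: 19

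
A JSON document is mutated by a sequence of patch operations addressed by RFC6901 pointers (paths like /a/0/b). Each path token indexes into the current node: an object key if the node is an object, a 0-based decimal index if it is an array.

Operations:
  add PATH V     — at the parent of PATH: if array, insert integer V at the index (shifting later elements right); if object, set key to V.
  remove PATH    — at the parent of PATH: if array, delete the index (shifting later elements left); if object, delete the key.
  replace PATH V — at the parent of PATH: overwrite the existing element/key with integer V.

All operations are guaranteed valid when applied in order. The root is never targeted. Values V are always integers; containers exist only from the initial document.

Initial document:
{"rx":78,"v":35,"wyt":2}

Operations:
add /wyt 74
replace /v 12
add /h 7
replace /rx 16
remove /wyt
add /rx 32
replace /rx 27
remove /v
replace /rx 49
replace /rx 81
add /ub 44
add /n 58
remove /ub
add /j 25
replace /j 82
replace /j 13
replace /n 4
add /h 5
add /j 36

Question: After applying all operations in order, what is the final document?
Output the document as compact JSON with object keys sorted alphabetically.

Answer: {"h":5,"j":36,"n":4,"rx":81}

Derivation:
After op 1 (add /wyt 74): {"rx":78,"v":35,"wyt":74}
After op 2 (replace /v 12): {"rx":78,"v":12,"wyt":74}
After op 3 (add /h 7): {"h":7,"rx":78,"v":12,"wyt":74}
After op 4 (replace /rx 16): {"h":7,"rx":16,"v":12,"wyt":74}
After op 5 (remove /wyt): {"h":7,"rx":16,"v":12}
After op 6 (add /rx 32): {"h":7,"rx":32,"v":12}
After op 7 (replace /rx 27): {"h":7,"rx":27,"v":12}
After op 8 (remove /v): {"h":7,"rx":27}
After op 9 (replace /rx 49): {"h":7,"rx":49}
After op 10 (replace /rx 81): {"h":7,"rx":81}
After op 11 (add /ub 44): {"h":7,"rx":81,"ub":44}
After op 12 (add /n 58): {"h":7,"n":58,"rx":81,"ub":44}
After op 13 (remove /ub): {"h":7,"n":58,"rx":81}
After op 14 (add /j 25): {"h":7,"j":25,"n":58,"rx":81}
After op 15 (replace /j 82): {"h":7,"j":82,"n":58,"rx":81}
After op 16 (replace /j 13): {"h":7,"j":13,"n":58,"rx":81}
After op 17 (replace /n 4): {"h":7,"j":13,"n":4,"rx":81}
After op 18 (add /h 5): {"h":5,"j":13,"n":4,"rx":81}
After op 19 (add /j 36): {"h":5,"j":36,"n":4,"rx":81}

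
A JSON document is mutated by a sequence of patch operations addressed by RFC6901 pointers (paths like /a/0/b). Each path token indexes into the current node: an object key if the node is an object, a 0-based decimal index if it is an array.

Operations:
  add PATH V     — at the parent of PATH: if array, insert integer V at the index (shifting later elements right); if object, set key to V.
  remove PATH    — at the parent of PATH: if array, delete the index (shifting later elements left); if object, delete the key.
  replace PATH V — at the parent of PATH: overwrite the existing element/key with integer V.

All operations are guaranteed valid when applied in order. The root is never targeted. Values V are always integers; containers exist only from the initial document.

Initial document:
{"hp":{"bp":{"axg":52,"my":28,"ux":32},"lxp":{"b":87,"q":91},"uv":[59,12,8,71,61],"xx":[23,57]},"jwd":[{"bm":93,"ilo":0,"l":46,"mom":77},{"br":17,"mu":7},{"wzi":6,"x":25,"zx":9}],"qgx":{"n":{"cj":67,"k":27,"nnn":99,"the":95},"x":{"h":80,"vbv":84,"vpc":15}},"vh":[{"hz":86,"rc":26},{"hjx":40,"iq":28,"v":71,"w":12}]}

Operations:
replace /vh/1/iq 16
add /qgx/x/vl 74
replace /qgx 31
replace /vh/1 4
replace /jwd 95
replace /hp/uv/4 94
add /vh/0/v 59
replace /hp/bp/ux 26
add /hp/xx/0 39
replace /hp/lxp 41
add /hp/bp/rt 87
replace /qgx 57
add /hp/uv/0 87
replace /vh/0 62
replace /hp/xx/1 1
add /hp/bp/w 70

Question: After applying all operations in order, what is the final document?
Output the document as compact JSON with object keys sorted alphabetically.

After op 1 (replace /vh/1/iq 16): {"hp":{"bp":{"axg":52,"my":28,"ux":32},"lxp":{"b":87,"q":91},"uv":[59,12,8,71,61],"xx":[23,57]},"jwd":[{"bm":93,"ilo":0,"l":46,"mom":77},{"br":17,"mu":7},{"wzi":6,"x":25,"zx":9}],"qgx":{"n":{"cj":67,"k":27,"nnn":99,"the":95},"x":{"h":80,"vbv":84,"vpc":15}},"vh":[{"hz":86,"rc":26},{"hjx":40,"iq":16,"v":71,"w":12}]}
After op 2 (add /qgx/x/vl 74): {"hp":{"bp":{"axg":52,"my":28,"ux":32},"lxp":{"b":87,"q":91},"uv":[59,12,8,71,61],"xx":[23,57]},"jwd":[{"bm":93,"ilo":0,"l":46,"mom":77},{"br":17,"mu":7},{"wzi":6,"x":25,"zx":9}],"qgx":{"n":{"cj":67,"k":27,"nnn":99,"the":95},"x":{"h":80,"vbv":84,"vl":74,"vpc":15}},"vh":[{"hz":86,"rc":26},{"hjx":40,"iq":16,"v":71,"w":12}]}
After op 3 (replace /qgx 31): {"hp":{"bp":{"axg":52,"my":28,"ux":32},"lxp":{"b":87,"q":91},"uv":[59,12,8,71,61],"xx":[23,57]},"jwd":[{"bm":93,"ilo":0,"l":46,"mom":77},{"br":17,"mu":7},{"wzi":6,"x":25,"zx":9}],"qgx":31,"vh":[{"hz":86,"rc":26},{"hjx":40,"iq":16,"v":71,"w":12}]}
After op 4 (replace /vh/1 4): {"hp":{"bp":{"axg":52,"my":28,"ux":32},"lxp":{"b":87,"q":91},"uv":[59,12,8,71,61],"xx":[23,57]},"jwd":[{"bm":93,"ilo":0,"l":46,"mom":77},{"br":17,"mu":7},{"wzi":6,"x":25,"zx":9}],"qgx":31,"vh":[{"hz":86,"rc":26},4]}
After op 5 (replace /jwd 95): {"hp":{"bp":{"axg":52,"my":28,"ux":32},"lxp":{"b":87,"q":91},"uv":[59,12,8,71,61],"xx":[23,57]},"jwd":95,"qgx":31,"vh":[{"hz":86,"rc":26},4]}
After op 6 (replace /hp/uv/4 94): {"hp":{"bp":{"axg":52,"my":28,"ux":32},"lxp":{"b":87,"q":91},"uv":[59,12,8,71,94],"xx":[23,57]},"jwd":95,"qgx":31,"vh":[{"hz":86,"rc":26},4]}
After op 7 (add /vh/0/v 59): {"hp":{"bp":{"axg":52,"my":28,"ux":32},"lxp":{"b":87,"q":91},"uv":[59,12,8,71,94],"xx":[23,57]},"jwd":95,"qgx":31,"vh":[{"hz":86,"rc":26,"v":59},4]}
After op 8 (replace /hp/bp/ux 26): {"hp":{"bp":{"axg":52,"my":28,"ux":26},"lxp":{"b":87,"q":91},"uv":[59,12,8,71,94],"xx":[23,57]},"jwd":95,"qgx":31,"vh":[{"hz":86,"rc":26,"v":59},4]}
After op 9 (add /hp/xx/0 39): {"hp":{"bp":{"axg":52,"my":28,"ux":26},"lxp":{"b":87,"q":91},"uv":[59,12,8,71,94],"xx":[39,23,57]},"jwd":95,"qgx":31,"vh":[{"hz":86,"rc":26,"v":59},4]}
After op 10 (replace /hp/lxp 41): {"hp":{"bp":{"axg":52,"my":28,"ux":26},"lxp":41,"uv":[59,12,8,71,94],"xx":[39,23,57]},"jwd":95,"qgx":31,"vh":[{"hz":86,"rc":26,"v":59},4]}
After op 11 (add /hp/bp/rt 87): {"hp":{"bp":{"axg":52,"my":28,"rt":87,"ux":26},"lxp":41,"uv":[59,12,8,71,94],"xx":[39,23,57]},"jwd":95,"qgx":31,"vh":[{"hz":86,"rc":26,"v":59},4]}
After op 12 (replace /qgx 57): {"hp":{"bp":{"axg":52,"my":28,"rt":87,"ux":26},"lxp":41,"uv":[59,12,8,71,94],"xx":[39,23,57]},"jwd":95,"qgx":57,"vh":[{"hz":86,"rc":26,"v":59},4]}
After op 13 (add /hp/uv/0 87): {"hp":{"bp":{"axg":52,"my":28,"rt":87,"ux":26},"lxp":41,"uv":[87,59,12,8,71,94],"xx":[39,23,57]},"jwd":95,"qgx":57,"vh":[{"hz":86,"rc":26,"v":59},4]}
After op 14 (replace /vh/0 62): {"hp":{"bp":{"axg":52,"my":28,"rt":87,"ux":26},"lxp":41,"uv":[87,59,12,8,71,94],"xx":[39,23,57]},"jwd":95,"qgx":57,"vh":[62,4]}
After op 15 (replace /hp/xx/1 1): {"hp":{"bp":{"axg":52,"my":28,"rt":87,"ux":26},"lxp":41,"uv":[87,59,12,8,71,94],"xx":[39,1,57]},"jwd":95,"qgx":57,"vh":[62,4]}
After op 16 (add /hp/bp/w 70): {"hp":{"bp":{"axg":52,"my":28,"rt":87,"ux":26,"w":70},"lxp":41,"uv":[87,59,12,8,71,94],"xx":[39,1,57]},"jwd":95,"qgx":57,"vh":[62,4]}

Answer: {"hp":{"bp":{"axg":52,"my":28,"rt":87,"ux":26,"w":70},"lxp":41,"uv":[87,59,12,8,71,94],"xx":[39,1,57]},"jwd":95,"qgx":57,"vh":[62,4]}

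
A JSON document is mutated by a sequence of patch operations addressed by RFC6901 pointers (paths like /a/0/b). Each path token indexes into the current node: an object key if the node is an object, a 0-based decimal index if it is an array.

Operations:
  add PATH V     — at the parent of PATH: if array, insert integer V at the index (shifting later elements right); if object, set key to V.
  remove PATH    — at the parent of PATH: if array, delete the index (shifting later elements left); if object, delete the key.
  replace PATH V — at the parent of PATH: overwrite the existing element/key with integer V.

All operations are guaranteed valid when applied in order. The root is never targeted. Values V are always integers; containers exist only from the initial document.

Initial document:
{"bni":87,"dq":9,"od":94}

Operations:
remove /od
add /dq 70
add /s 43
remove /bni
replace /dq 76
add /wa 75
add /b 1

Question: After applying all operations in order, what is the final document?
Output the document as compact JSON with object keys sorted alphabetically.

After op 1 (remove /od): {"bni":87,"dq":9}
After op 2 (add /dq 70): {"bni":87,"dq":70}
After op 3 (add /s 43): {"bni":87,"dq":70,"s":43}
After op 4 (remove /bni): {"dq":70,"s":43}
After op 5 (replace /dq 76): {"dq":76,"s":43}
After op 6 (add /wa 75): {"dq":76,"s":43,"wa":75}
After op 7 (add /b 1): {"b":1,"dq":76,"s":43,"wa":75}

Answer: {"b":1,"dq":76,"s":43,"wa":75}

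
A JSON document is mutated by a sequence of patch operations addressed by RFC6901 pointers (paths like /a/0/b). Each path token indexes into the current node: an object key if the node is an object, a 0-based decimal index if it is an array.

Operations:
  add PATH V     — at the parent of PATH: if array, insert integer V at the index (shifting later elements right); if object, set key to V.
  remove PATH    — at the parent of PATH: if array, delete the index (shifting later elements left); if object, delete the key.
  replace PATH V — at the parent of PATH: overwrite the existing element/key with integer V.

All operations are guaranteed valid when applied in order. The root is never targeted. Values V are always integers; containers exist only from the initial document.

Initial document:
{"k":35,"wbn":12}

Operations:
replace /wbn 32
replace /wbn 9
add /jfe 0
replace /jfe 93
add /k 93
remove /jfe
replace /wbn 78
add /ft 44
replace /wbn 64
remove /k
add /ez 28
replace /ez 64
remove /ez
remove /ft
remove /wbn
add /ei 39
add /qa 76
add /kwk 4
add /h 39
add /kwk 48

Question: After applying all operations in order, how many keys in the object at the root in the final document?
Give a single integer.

Answer: 4

Derivation:
After op 1 (replace /wbn 32): {"k":35,"wbn":32}
After op 2 (replace /wbn 9): {"k":35,"wbn":9}
After op 3 (add /jfe 0): {"jfe":0,"k":35,"wbn":9}
After op 4 (replace /jfe 93): {"jfe":93,"k":35,"wbn":9}
After op 5 (add /k 93): {"jfe":93,"k":93,"wbn":9}
After op 6 (remove /jfe): {"k":93,"wbn":9}
After op 7 (replace /wbn 78): {"k":93,"wbn":78}
After op 8 (add /ft 44): {"ft":44,"k":93,"wbn":78}
After op 9 (replace /wbn 64): {"ft":44,"k":93,"wbn":64}
After op 10 (remove /k): {"ft":44,"wbn":64}
After op 11 (add /ez 28): {"ez":28,"ft":44,"wbn":64}
After op 12 (replace /ez 64): {"ez":64,"ft":44,"wbn":64}
After op 13 (remove /ez): {"ft":44,"wbn":64}
After op 14 (remove /ft): {"wbn":64}
After op 15 (remove /wbn): {}
After op 16 (add /ei 39): {"ei":39}
After op 17 (add /qa 76): {"ei":39,"qa":76}
After op 18 (add /kwk 4): {"ei":39,"kwk":4,"qa":76}
After op 19 (add /h 39): {"ei":39,"h":39,"kwk":4,"qa":76}
After op 20 (add /kwk 48): {"ei":39,"h":39,"kwk":48,"qa":76}
Size at the root: 4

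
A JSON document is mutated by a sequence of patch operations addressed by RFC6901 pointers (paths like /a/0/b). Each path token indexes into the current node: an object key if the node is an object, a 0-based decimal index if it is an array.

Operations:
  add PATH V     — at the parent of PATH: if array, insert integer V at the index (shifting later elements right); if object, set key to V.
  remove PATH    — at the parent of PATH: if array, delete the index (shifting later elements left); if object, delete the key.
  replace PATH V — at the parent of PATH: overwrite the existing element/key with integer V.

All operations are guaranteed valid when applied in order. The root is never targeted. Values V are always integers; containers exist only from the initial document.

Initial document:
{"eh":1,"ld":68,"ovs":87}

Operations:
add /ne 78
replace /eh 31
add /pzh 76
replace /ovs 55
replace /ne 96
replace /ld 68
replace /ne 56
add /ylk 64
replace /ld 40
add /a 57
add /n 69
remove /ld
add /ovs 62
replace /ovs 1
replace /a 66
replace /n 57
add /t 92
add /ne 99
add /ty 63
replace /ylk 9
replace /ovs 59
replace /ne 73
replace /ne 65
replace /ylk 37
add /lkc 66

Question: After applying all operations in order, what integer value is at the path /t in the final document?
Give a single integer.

Answer: 92

Derivation:
After op 1 (add /ne 78): {"eh":1,"ld":68,"ne":78,"ovs":87}
After op 2 (replace /eh 31): {"eh":31,"ld":68,"ne":78,"ovs":87}
After op 3 (add /pzh 76): {"eh":31,"ld":68,"ne":78,"ovs":87,"pzh":76}
After op 4 (replace /ovs 55): {"eh":31,"ld":68,"ne":78,"ovs":55,"pzh":76}
After op 5 (replace /ne 96): {"eh":31,"ld":68,"ne":96,"ovs":55,"pzh":76}
After op 6 (replace /ld 68): {"eh":31,"ld":68,"ne":96,"ovs":55,"pzh":76}
After op 7 (replace /ne 56): {"eh":31,"ld":68,"ne":56,"ovs":55,"pzh":76}
After op 8 (add /ylk 64): {"eh":31,"ld":68,"ne":56,"ovs":55,"pzh":76,"ylk":64}
After op 9 (replace /ld 40): {"eh":31,"ld":40,"ne":56,"ovs":55,"pzh":76,"ylk":64}
After op 10 (add /a 57): {"a":57,"eh":31,"ld":40,"ne":56,"ovs":55,"pzh":76,"ylk":64}
After op 11 (add /n 69): {"a":57,"eh":31,"ld":40,"n":69,"ne":56,"ovs":55,"pzh":76,"ylk":64}
After op 12 (remove /ld): {"a":57,"eh":31,"n":69,"ne":56,"ovs":55,"pzh":76,"ylk":64}
After op 13 (add /ovs 62): {"a":57,"eh":31,"n":69,"ne":56,"ovs":62,"pzh":76,"ylk":64}
After op 14 (replace /ovs 1): {"a":57,"eh":31,"n":69,"ne":56,"ovs":1,"pzh":76,"ylk":64}
After op 15 (replace /a 66): {"a":66,"eh":31,"n":69,"ne":56,"ovs":1,"pzh":76,"ylk":64}
After op 16 (replace /n 57): {"a":66,"eh":31,"n":57,"ne":56,"ovs":1,"pzh":76,"ylk":64}
After op 17 (add /t 92): {"a":66,"eh":31,"n":57,"ne":56,"ovs":1,"pzh":76,"t":92,"ylk":64}
After op 18 (add /ne 99): {"a":66,"eh":31,"n":57,"ne":99,"ovs":1,"pzh":76,"t":92,"ylk":64}
After op 19 (add /ty 63): {"a":66,"eh":31,"n":57,"ne":99,"ovs":1,"pzh":76,"t":92,"ty":63,"ylk":64}
After op 20 (replace /ylk 9): {"a":66,"eh":31,"n":57,"ne":99,"ovs":1,"pzh":76,"t":92,"ty":63,"ylk":9}
After op 21 (replace /ovs 59): {"a":66,"eh":31,"n":57,"ne":99,"ovs":59,"pzh":76,"t":92,"ty":63,"ylk":9}
After op 22 (replace /ne 73): {"a":66,"eh":31,"n":57,"ne":73,"ovs":59,"pzh":76,"t":92,"ty":63,"ylk":9}
After op 23 (replace /ne 65): {"a":66,"eh":31,"n":57,"ne":65,"ovs":59,"pzh":76,"t":92,"ty":63,"ylk":9}
After op 24 (replace /ylk 37): {"a":66,"eh":31,"n":57,"ne":65,"ovs":59,"pzh":76,"t":92,"ty":63,"ylk":37}
After op 25 (add /lkc 66): {"a":66,"eh":31,"lkc":66,"n":57,"ne":65,"ovs":59,"pzh":76,"t":92,"ty":63,"ylk":37}
Value at /t: 92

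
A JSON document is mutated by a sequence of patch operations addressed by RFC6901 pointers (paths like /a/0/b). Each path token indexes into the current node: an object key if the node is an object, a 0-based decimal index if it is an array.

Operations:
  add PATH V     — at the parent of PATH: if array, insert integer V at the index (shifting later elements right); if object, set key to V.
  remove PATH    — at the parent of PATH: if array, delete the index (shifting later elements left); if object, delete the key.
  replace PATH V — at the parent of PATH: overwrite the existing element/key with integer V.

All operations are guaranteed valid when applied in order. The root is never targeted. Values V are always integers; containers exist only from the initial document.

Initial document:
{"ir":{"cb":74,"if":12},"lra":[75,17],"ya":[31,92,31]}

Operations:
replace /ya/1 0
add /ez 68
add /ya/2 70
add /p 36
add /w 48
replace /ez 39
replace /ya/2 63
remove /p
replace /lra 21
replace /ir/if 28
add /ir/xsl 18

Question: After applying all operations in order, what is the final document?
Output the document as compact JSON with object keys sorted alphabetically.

After op 1 (replace /ya/1 0): {"ir":{"cb":74,"if":12},"lra":[75,17],"ya":[31,0,31]}
After op 2 (add /ez 68): {"ez":68,"ir":{"cb":74,"if":12},"lra":[75,17],"ya":[31,0,31]}
After op 3 (add /ya/2 70): {"ez":68,"ir":{"cb":74,"if":12},"lra":[75,17],"ya":[31,0,70,31]}
After op 4 (add /p 36): {"ez":68,"ir":{"cb":74,"if":12},"lra":[75,17],"p":36,"ya":[31,0,70,31]}
After op 5 (add /w 48): {"ez":68,"ir":{"cb":74,"if":12},"lra":[75,17],"p":36,"w":48,"ya":[31,0,70,31]}
After op 6 (replace /ez 39): {"ez":39,"ir":{"cb":74,"if":12},"lra":[75,17],"p":36,"w":48,"ya":[31,0,70,31]}
After op 7 (replace /ya/2 63): {"ez":39,"ir":{"cb":74,"if":12},"lra":[75,17],"p":36,"w":48,"ya":[31,0,63,31]}
After op 8 (remove /p): {"ez":39,"ir":{"cb":74,"if":12},"lra":[75,17],"w":48,"ya":[31,0,63,31]}
After op 9 (replace /lra 21): {"ez":39,"ir":{"cb":74,"if":12},"lra":21,"w":48,"ya":[31,0,63,31]}
After op 10 (replace /ir/if 28): {"ez":39,"ir":{"cb":74,"if":28},"lra":21,"w":48,"ya":[31,0,63,31]}
After op 11 (add /ir/xsl 18): {"ez":39,"ir":{"cb":74,"if":28,"xsl":18},"lra":21,"w":48,"ya":[31,0,63,31]}

Answer: {"ez":39,"ir":{"cb":74,"if":28,"xsl":18},"lra":21,"w":48,"ya":[31,0,63,31]}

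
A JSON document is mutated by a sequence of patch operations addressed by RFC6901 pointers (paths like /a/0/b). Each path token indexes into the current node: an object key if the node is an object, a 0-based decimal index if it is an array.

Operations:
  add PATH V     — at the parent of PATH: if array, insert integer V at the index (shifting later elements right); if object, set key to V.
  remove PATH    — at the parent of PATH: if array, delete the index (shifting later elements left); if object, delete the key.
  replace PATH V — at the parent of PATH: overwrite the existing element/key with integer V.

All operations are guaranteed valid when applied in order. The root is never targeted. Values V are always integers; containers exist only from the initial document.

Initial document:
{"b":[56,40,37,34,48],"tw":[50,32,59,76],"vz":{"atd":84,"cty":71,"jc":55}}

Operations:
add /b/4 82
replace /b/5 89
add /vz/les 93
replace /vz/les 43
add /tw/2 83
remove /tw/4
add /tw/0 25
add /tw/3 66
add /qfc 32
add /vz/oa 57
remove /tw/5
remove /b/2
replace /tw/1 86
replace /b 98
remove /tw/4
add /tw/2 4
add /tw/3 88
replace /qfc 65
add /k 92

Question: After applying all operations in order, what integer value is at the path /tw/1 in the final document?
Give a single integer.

Answer: 86

Derivation:
After op 1 (add /b/4 82): {"b":[56,40,37,34,82,48],"tw":[50,32,59,76],"vz":{"atd":84,"cty":71,"jc":55}}
After op 2 (replace /b/5 89): {"b":[56,40,37,34,82,89],"tw":[50,32,59,76],"vz":{"atd":84,"cty":71,"jc":55}}
After op 3 (add /vz/les 93): {"b":[56,40,37,34,82,89],"tw":[50,32,59,76],"vz":{"atd":84,"cty":71,"jc":55,"les":93}}
After op 4 (replace /vz/les 43): {"b":[56,40,37,34,82,89],"tw":[50,32,59,76],"vz":{"atd":84,"cty":71,"jc":55,"les":43}}
After op 5 (add /tw/2 83): {"b":[56,40,37,34,82,89],"tw":[50,32,83,59,76],"vz":{"atd":84,"cty":71,"jc":55,"les":43}}
After op 6 (remove /tw/4): {"b":[56,40,37,34,82,89],"tw":[50,32,83,59],"vz":{"atd":84,"cty":71,"jc":55,"les":43}}
After op 7 (add /tw/0 25): {"b":[56,40,37,34,82,89],"tw":[25,50,32,83,59],"vz":{"atd":84,"cty":71,"jc":55,"les":43}}
After op 8 (add /tw/3 66): {"b":[56,40,37,34,82,89],"tw":[25,50,32,66,83,59],"vz":{"atd":84,"cty":71,"jc":55,"les":43}}
After op 9 (add /qfc 32): {"b":[56,40,37,34,82,89],"qfc":32,"tw":[25,50,32,66,83,59],"vz":{"atd":84,"cty":71,"jc":55,"les":43}}
After op 10 (add /vz/oa 57): {"b":[56,40,37,34,82,89],"qfc":32,"tw":[25,50,32,66,83,59],"vz":{"atd":84,"cty":71,"jc":55,"les":43,"oa":57}}
After op 11 (remove /tw/5): {"b":[56,40,37,34,82,89],"qfc":32,"tw":[25,50,32,66,83],"vz":{"atd":84,"cty":71,"jc":55,"les":43,"oa":57}}
After op 12 (remove /b/2): {"b":[56,40,34,82,89],"qfc":32,"tw":[25,50,32,66,83],"vz":{"atd":84,"cty":71,"jc":55,"les":43,"oa":57}}
After op 13 (replace /tw/1 86): {"b":[56,40,34,82,89],"qfc":32,"tw":[25,86,32,66,83],"vz":{"atd":84,"cty":71,"jc":55,"les":43,"oa":57}}
After op 14 (replace /b 98): {"b":98,"qfc":32,"tw":[25,86,32,66,83],"vz":{"atd":84,"cty":71,"jc":55,"les":43,"oa":57}}
After op 15 (remove /tw/4): {"b":98,"qfc":32,"tw":[25,86,32,66],"vz":{"atd":84,"cty":71,"jc":55,"les":43,"oa":57}}
After op 16 (add /tw/2 4): {"b":98,"qfc":32,"tw":[25,86,4,32,66],"vz":{"atd":84,"cty":71,"jc":55,"les":43,"oa":57}}
After op 17 (add /tw/3 88): {"b":98,"qfc":32,"tw":[25,86,4,88,32,66],"vz":{"atd":84,"cty":71,"jc":55,"les":43,"oa":57}}
After op 18 (replace /qfc 65): {"b":98,"qfc":65,"tw":[25,86,4,88,32,66],"vz":{"atd":84,"cty":71,"jc":55,"les":43,"oa":57}}
After op 19 (add /k 92): {"b":98,"k":92,"qfc":65,"tw":[25,86,4,88,32,66],"vz":{"atd":84,"cty":71,"jc":55,"les":43,"oa":57}}
Value at /tw/1: 86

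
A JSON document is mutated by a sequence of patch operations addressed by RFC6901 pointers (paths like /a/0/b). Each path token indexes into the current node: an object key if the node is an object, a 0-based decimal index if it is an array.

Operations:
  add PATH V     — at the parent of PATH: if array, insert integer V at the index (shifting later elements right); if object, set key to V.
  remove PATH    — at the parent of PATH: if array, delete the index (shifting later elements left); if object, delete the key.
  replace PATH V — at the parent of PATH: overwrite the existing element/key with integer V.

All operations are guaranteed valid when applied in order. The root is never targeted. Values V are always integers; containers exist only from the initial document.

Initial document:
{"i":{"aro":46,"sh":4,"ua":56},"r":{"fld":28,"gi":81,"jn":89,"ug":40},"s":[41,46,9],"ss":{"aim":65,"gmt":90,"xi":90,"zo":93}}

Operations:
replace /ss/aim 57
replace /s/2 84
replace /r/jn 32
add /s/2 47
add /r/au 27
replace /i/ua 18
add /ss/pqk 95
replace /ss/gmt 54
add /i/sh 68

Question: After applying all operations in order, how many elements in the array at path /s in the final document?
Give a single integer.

Answer: 4

Derivation:
After op 1 (replace /ss/aim 57): {"i":{"aro":46,"sh":4,"ua":56},"r":{"fld":28,"gi":81,"jn":89,"ug":40},"s":[41,46,9],"ss":{"aim":57,"gmt":90,"xi":90,"zo":93}}
After op 2 (replace /s/2 84): {"i":{"aro":46,"sh":4,"ua":56},"r":{"fld":28,"gi":81,"jn":89,"ug":40},"s":[41,46,84],"ss":{"aim":57,"gmt":90,"xi":90,"zo":93}}
After op 3 (replace /r/jn 32): {"i":{"aro":46,"sh":4,"ua":56},"r":{"fld":28,"gi":81,"jn":32,"ug":40},"s":[41,46,84],"ss":{"aim":57,"gmt":90,"xi":90,"zo":93}}
After op 4 (add /s/2 47): {"i":{"aro":46,"sh":4,"ua":56},"r":{"fld":28,"gi":81,"jn":32,"ug":40},"s":[41,46,47,84],"ss":{"aim":57,"gmt":90,"xi":90,"zo":93}}
After op 5 (add /r/au 27): {"i":{"aro":46,"sh":4,"ua":56},"r":{"au":27,"fld":28,"gi":81,"jn":32,"ug":40},"s":[41,46,47,84],"ss":{"aim":57,"gmt":90,"xi":90,"zo":93}}
After op 6 (replace /i/ua 18): {"i":{"aro":46,"sh":4,"ua":18},"r":{"au":27,"fld":28,"gi":81,"jn":32,"ug":40},"s":[41,46,47,84],"ss":{"aim":57,"gmt":90,"xi":90,"zo":93}}
After op 7 (add /ss/pqk 95): {"i":{"aro":46,"sh":4,"ua":18},"r":{"au":27,"fld":28,"gi":81,"jn":32,"ug":40},"s":[41,46,47,84],"ss":{"aim":57,"gmt":90,"pqk":95,"xi":90,"zo":93}}
After op 8 (replace /ss/gmt 54): {"i":{"aro":46,"sh":4,"ua":18},"r":{"au":27,"fld":28,"gi":81,"jn":32,"ug":40},"s":[41,46,47,84],"ss":{"aim":57,"gmt":54,"pqk":95,"xi":90,"zo":93}}
After op 9 (add /i/sh 68): {"i":{"aro":46,"sh":68,"ua":18},"r":{"au":27,"fld":28,"gi":81,"jn":32,"ug":40},"s":[41,46,47,84],"ss":{"aim":57,"gmt":54,"pqk":95,"xi":90,"zo":93}}
Size at path /s: 4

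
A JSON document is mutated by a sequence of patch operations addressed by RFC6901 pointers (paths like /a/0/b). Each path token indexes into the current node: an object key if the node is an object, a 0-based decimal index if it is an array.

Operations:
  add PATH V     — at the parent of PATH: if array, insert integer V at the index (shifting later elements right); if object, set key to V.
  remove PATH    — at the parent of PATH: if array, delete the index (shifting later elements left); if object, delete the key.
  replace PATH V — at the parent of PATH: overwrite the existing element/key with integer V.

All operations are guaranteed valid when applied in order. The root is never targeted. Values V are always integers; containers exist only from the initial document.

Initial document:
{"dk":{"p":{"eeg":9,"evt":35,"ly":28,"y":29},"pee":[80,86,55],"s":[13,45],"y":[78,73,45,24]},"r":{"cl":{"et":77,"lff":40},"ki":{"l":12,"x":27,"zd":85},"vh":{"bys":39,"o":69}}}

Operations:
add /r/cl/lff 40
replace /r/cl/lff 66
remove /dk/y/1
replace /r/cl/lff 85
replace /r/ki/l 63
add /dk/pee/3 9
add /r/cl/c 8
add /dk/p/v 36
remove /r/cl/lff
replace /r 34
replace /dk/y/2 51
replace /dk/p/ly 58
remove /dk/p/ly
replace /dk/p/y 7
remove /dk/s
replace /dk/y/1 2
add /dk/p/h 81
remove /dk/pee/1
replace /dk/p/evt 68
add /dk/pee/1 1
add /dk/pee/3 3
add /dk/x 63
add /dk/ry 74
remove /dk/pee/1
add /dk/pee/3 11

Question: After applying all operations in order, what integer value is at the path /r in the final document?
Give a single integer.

After op 1 (add /r/cl/lff 40): {"dk":{"p":{"eeg":9,"evt":35,"ly":28,"y":29},"pee":[80,86,55],"s":[13,45],"y":[78,73,45,24]},"r":{"cl":{"et":77,"lff":40},"ki":{"l":12,"x":27,"zd":85},"vh":{"bys":39,"o":69}}}
After op 2 (replace /r/cl/lff 66): {"dk":{"p":{"eeg":9,"evt":35,"ly":28,"y":29},"pee":[80,86,55],"s":[13,45],"y":[78,73,45,24]},"r":{"cl":{"et":77,"lff":66},"ki":{"l":12,"x":27,"zd":85},"vh":{"bys":39,"o":69}}}
After op 3 (remove /dk/y/1): {"dk":{"p":{"eeg":9,"evt":35,"ly":28,"y":29},"pee":[80,86,55],"s":[13,45],"y":[78,45,24]},"r":{"cl":{"et":77,"lff":66},"ki":{"l":12,"x":27,"zd":85},"vh":{"bys":39,"o":69}}}
After op 4 (replace /r/cl/lff 85): {"dk":{"p":{"eeg":9,"evt":35,"ly":28,"y":29},"pee":[80,86,55],"s":[13,45],"y":[78,45,24]},"r":{"cl":{"et":77,"lff":85},"ki":{"l":12,"x":27,"zd":85},"vh":{"bys":39,"o":69}}}
After op 5 (replace /r/ki/l 63): {"dk":{"p":{"eeg":9,"evt":35,"ly":28,"y":29},"pee":[80,86,55],"s":[13,45],"y":[78,45,24]},"r":{"cl":{"et":77,"lff":85},"ki":{"l":63,"x":27,"zd":85},"vh":{"bys":39,"o":69}}}
After op 6 (add /dk/pee/3 9): {"dk":{"p":{"eeg":9,"evt":35,"ly":28,"y":29},"pee":[80,86,55,9],"s":[13,45],"y":[78,45,24]},"r":{"cl":{"et":77,"lff":85},"ki":{"l":63,"x":27,"zd":85},"vh":{"bys":39,"o":69}}}
After op 7 (add /r/cl/c 8): {"dk":{"p":{"eeg":9,"evt":35,"ly":28,"y":29},"pee":[80,86,55,9],"s":[13,45],"y":[78,45,24]},"r":{"cl":{"c":8,"et":77,"lff":85},"ki":{"l":63,"x":27,"zd":85},"vh":{"bys":39,"o":69}}}
After op 8 (add /dk/p/v 36): {"dk":{"p":{"eeg":9,"evt":35,"ly":28,"v":36,"y":29},"pee":[80,86,55,9],"s":[13,45],"y":[78,45,24]},"r":{"cl":{"c":8,"et":77,"lff":85},"ki":{"l":63,"x":27,"zd":85},"vh":{"bys":39,"o":69}}}
After op 9 (remove /r/cl/lff): {"dk":{"p":{"eeg":9,"evt":35,"ly":28,"v":36,"y":29},"pee":[80,86,55,9],"s":[13,45],"y":[78,45,24]},"r":{"cl":{"c":8,"et":77},"ki":{"l":63,"x":27,"zd":85},"vh":{"bys":39,"o":69}}}
After op 10 (replace /r 34): {"dk":{"p":{"eeg":9,"evt":35,"ly":28,"v":36,"y":29},"pee":[80,86,55,9],"s":[13,45],"y":[78,45,24]},"r":34}
After op 11 (replace /dk/y/2 51): {"dk":{"p":{"eeg":9,"evt":35,"ly":28,"v":36,"y":29},"pee":[80,86,55,9],"s":[13,45],"y":[78,45,51]},"r":34}
After op 12 (replace /dk/p/ly 58): {"dk":{"p":{"eeg":9,"evt":35,"ly":58,"v":36,"y":29},"pee":[80,86,55,9],"s":[13,45],"y":[78,45,51]},"r":34}
After op 13 (remove /dk/p/ly): {"dk":{"p":{"eeg":9,"evt":35,"v":36,"y":29},"pee":[80,86,55,9],"s":[13,45],"y":[78,45,51]},"r":34}
After op 14 (replace /dk/p/y 7): {"dk":{"p":{"eeg":9,"evt":35,"v":36,"y":7},"pee":[80,86,55,9],"s":[13,45],"y":[78,45,51]},"r":34}
After op 15 (remove /dk/s): {"dk":{"p":{"eeg":9,"evt":35,"v":36,"y":7},"pee":[80,86,55,9],"y":[78,45,51]},"r":34}
After op 16 (replace /dk/y/1 2): {"dk":{"p":{"eeg":9,"evt":35,"v":36,"y":7},"pee":[80,86,55,9],"y":[78,2,51]},"r":34}
After op 17 (add /dk/p/h 81): {"dk":{"p":{"eeg":9,"evt":35,"h":81,"v":36,"y":7},"pee":[80,86,55,9],"y":[78,2,51]},"r":34}
After op 18 (remove /dk/pee/1): {"dk":{"p":{"eeg":9,"evt":35,"h":81,"v":36,"y":7},"pee":[80,55,9],"y":[78,2,51]},"r":34}
After op 19 (replace /dk/p/evt 68): {"dk":{"p":{"eeg":9,"evt":68,"h":81,"v":36,"y":7},"pee":[80,55,9],"y":[78,2,51]},"r":34}
After op 20 (add /dk/pee/1 1): {"dk":{"p":{"eeg":9,"evt":68,"h":81,"v":36,"y":7},"pee":[80,1,55,9],"y":[78,2,51]},"r":34}
After op 21 (add /dk/pee/3 3): {"dk":{"p":{"eeg":9,"evt":68,"h":81,"v":36,"y":7},"pee":[80,1,55,3,9],"y":[78,2,51]},"r":34}
After op 22 (add /dk/x 63): {"dk":{"p":{"eeg":9,"evt":68,"h":81,"v":36,"y":7},"pee":[80,1,55,3,9],"x":63,"y":[78,2,51]},"r":34}
After op 23 (add /dk/ry 74): {"dk":{"p":{"eeg":9,"evt":68,"h":81,"v":36,"y":7},"pee":[80,1,55,3,9],"ry":74,"x":63,"y":[78,2,51]},"r":34}
After op 24 (remove /dk/pee/1): {"dk":{"p":{"eeg":9,"evt":68,"h":81,"v":36,"y":7},"pee":[80,55,3,9],"ry":74,"x":63,"y":[78,2,51]},"r":34}
After op 25 (add /dk/pee/3 11): {"dk":{"p":{"eeg":9,"evt":68,"h":81,"v":36,"y":7},"pee":[80,55,3,11,9],"ry":74,"x":63,"y":[78,2,51]},"r":34}
Value at /r: 34

Answer: 34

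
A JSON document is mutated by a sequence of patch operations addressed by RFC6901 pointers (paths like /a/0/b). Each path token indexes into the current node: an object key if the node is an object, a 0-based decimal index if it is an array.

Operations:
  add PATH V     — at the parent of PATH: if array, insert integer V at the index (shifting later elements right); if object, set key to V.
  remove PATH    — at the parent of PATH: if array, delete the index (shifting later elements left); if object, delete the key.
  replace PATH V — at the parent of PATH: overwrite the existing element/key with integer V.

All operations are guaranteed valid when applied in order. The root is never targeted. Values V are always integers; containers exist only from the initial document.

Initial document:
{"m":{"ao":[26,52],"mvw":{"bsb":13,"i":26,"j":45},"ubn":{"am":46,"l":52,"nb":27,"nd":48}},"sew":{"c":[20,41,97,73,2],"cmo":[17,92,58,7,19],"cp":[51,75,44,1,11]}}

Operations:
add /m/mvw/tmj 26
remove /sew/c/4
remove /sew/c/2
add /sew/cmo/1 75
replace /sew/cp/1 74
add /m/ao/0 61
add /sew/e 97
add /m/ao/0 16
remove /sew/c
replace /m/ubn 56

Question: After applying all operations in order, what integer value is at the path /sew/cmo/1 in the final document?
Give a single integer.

Answer: 75

Derivation:
After op 1 (add /m/mvw/tmj 26): {"m":{"ao":[26,52],"mvw":{"bsb":13,"i":26,"j":45,"tmj":26},"ubn":{"am":46,"l":52,"nb":27,"nd":48}},"sew":{"c":[20,41,97,73,2],"cmo":[17,92,58,7,19],"cp":[51,75,44,1,11]}}
After op 2 (remove /sew/c/4): {"m":{"ao":[26,52],"mvw":{"bsb":13,"i":26,"j":45,"tmj":26},"ubn":{"am":46,"l":52,"nb":27,"nd":48}},"sew":{"c":[20,41,97,73],"cmo":[17,92,58,7,19],"cp":[51,75,44,1,11]}}
After op 3 (remove /sew/c/2): {"m":{"ao":[26,52],"mvw":{"bsb":13,"i":26,"j":45,"tmj":26},"ubn":{"am":46,"l":52,"nb":27,"nd":48}},"sew":{"c":[20,41,73],"cmo":[17,92,58,7,19],"cp":[51,75,44,1,11]}}
After op 4 (add /sew/cmo/1 75): {"m":{"ao":[26,52],"mvw":{"bsb":13,"i":26,"j":45,"tmj":26},"ubn":{"am":46,"l":52,"nb":27,"nd":48}},"sew":{"c":[20,41,73],"cmo":[17,75,92,58,7,19],"cp":[51,75,44,1,11]}}
After op 5 (replace /sew/cp/1 74): {"m":{"ao":[26,52],"mvw":{"bsb":13,"i":26,"j":45,"tmj":26},"ubn":{"am":46,"l":52,"nb":27,"nd":48}},"sew":{"c":[20,41,73],"cmo":[17,75,92,58,7,19],"cp":[51,74,44,1,11]}}
After op 6 (add /m/ao/0 61): {"m":{"ao":[61,26,52],"mvw":{"bsb":13,"i":26,"j":45,"tmj":26},"ubn":{"am":46,"l":52,"nb":27,"nd":48}},"sew":{"c":[20,41,73],"cmo":[17,75,92,58,7,19],"cp":[51,74,44,1,11]}}
After op 7 (add /sew/e 97): {"m":{"ao":[61,26,52],"mvw":{"bsb":13,"i":26,"j":45,"tmj":26},"ubn":{"am":46,"l":52,"nb":27,"nd":48}},"sew":{"c":[20,41,73],"cmo":[17,75,92,58,7,19],"cp":[51,74,44,1,11],"e":97}}
After op 8 (add /m/ao/0 16): {"m":{"ao":[16,61,26,52],"mvw":{"bsb":13,"i":26,"j":45,"tmj":26},"ubn":{"am":46,"l":52,"nb":27,"nd":48}},"sew":{"c":[20,41,73],"cmo":[17,75,92,58,7,19],"cp":[51,74,44,1,11],"e":97}}
After op 9 (remove /sew/c): {"m":{"ao":[16,61,26,52],"mvw":{"bsb":13,"i":26,"j":45,"tmj":26},"ubn":{"am":46,"l":52,"nb":27,"nd":48}},"sew":{"cmo":[17,75,92,58,7,19],"cp":[51,74,44,1,11],"e":97}}
After op 10 (replace /m/ubn 56): {"m":{"ao":[16,61,26,52],"mvw":{"bsb":13,"i":26,"j":45,"tmj":26},"ubn":56},"sew":{"cmo":[17,75,92,58,7,19],"cp":[51,74,44,1,11],"e":97}}
Value at /sew/cmo/1: 75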